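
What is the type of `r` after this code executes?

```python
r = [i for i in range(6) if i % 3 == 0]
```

A list comprehension [...] produces a list

list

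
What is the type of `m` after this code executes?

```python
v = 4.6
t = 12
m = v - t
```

float - int returns float (4.6 - 12 = -7.4)

float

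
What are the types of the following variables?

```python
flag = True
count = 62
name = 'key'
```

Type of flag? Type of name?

flag is bool; name is str

bool, str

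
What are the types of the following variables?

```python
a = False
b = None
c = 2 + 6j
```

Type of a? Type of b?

a is bool; b is NoneType

bool, NoneType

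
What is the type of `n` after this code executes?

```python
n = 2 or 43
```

'or' returns the first truthy value (2, which is int)

int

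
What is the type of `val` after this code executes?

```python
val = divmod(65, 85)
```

divmod() returns a tuple (quotient, remainder)

tuple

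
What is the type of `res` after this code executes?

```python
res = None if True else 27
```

Ternary: condition is True, if branch (None) taken → NoneType

NoneType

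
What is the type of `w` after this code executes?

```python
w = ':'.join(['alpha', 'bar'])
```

str.join() returns str

str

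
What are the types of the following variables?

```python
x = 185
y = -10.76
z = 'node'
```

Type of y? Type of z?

y is float; z is str

float, str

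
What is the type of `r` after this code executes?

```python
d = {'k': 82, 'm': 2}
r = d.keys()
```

.keys() returns a dict_keys view object

dict_keys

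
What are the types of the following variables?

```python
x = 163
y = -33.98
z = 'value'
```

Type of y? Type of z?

y is float; z is str

float, str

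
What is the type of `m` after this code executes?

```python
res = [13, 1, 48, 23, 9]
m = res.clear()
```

list.clear() returns None

NoneType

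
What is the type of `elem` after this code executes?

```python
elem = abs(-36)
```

abs() of int returns int

int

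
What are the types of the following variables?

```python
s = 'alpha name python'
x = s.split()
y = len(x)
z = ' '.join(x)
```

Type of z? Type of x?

str.join() returns str; str.split() returns list

str, list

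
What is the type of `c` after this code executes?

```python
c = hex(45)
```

hex() returns str representation

str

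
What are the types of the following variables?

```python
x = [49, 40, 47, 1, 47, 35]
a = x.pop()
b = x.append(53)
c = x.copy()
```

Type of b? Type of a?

list.append() returns None; list.pop() returns the element (int)

NoneType, int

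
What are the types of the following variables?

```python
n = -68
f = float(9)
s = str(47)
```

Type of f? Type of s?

f is float; s is str

float, str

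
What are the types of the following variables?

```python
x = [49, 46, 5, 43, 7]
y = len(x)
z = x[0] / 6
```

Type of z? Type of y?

int / int returns float; len() returns int

float, int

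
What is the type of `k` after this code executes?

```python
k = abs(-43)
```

abs() of int returns int

int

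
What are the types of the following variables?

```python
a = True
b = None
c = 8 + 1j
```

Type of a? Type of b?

a is bool; b is NoneType

bool, NoneType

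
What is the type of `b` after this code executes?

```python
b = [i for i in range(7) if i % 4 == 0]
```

A list comprehension [...] produces a list

list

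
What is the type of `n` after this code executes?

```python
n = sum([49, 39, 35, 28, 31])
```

sum() of ints returns int

int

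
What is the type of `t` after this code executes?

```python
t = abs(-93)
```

abs() of int returns int

int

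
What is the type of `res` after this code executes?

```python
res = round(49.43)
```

round() with no ndigits arg returns int

int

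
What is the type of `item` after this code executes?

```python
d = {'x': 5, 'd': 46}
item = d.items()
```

dict.items() returns a dict_items view

dict_items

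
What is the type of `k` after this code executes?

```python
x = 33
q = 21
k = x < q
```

Comparison operators return bool

bool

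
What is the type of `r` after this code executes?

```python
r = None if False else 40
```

Ternary: condition is False, else branch (40) taken → int

int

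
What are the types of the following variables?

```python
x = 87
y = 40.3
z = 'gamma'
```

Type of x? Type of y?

x is int; y is float

int, float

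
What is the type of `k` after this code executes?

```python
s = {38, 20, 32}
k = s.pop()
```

Popping from a set of ints returns int

int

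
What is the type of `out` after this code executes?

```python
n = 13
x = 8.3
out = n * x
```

int * float returns float (13 * 8.3 = 107.9)

float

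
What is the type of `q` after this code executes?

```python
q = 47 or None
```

'or' returns first truthy value (47, int)

int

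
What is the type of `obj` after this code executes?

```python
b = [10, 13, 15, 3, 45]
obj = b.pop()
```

list.pop() returns the popped element (int here)

int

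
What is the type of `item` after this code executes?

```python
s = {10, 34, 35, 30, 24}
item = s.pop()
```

Popping from a set of ints returns int

int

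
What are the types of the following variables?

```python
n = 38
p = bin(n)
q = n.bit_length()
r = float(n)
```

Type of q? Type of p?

int.bit_length() returns int; bin() returns str

int, str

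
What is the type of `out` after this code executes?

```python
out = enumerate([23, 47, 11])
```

enumerate() returns an enumerate iterator object

enumerate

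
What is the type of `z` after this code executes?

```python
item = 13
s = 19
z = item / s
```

int / int always returns float in Python 3 (13 / 19 = 0.684211)

float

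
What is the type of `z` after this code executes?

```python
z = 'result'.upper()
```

str.upper() returns str

str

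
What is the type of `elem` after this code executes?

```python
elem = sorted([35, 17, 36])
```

sorted() always returns list

list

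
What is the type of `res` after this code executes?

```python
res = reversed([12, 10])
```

reversed() on a list returns a list_reverseiterator

list_reverseiterator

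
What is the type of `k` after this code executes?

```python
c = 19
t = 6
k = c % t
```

int % int returns int (19 % 6 = 1)

int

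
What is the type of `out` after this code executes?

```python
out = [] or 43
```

'or' returns first truthy value (43, which is int)

int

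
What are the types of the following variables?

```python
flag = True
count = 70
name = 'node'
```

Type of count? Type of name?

count is int; name is str

int, str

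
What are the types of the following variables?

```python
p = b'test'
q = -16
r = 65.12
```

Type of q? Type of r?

q is int; r is float

int, float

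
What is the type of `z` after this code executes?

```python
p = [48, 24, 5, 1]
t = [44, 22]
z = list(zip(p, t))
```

list(zip(...)) returns a list of tuples

list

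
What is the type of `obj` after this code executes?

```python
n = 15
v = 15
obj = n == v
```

Equality comparison returns bool

bool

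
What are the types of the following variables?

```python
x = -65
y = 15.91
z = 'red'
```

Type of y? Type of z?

y is float; z is str

float, str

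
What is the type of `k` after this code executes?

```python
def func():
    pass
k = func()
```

A function with no return statement returns None

NoneType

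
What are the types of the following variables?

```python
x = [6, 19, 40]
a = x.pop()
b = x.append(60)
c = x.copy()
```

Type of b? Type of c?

list.append() returns None; list.copy() returns list

NoneType, list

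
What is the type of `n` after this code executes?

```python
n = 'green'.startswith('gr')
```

str.startswith() returns bool

bool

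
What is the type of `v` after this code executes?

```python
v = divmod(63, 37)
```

divmod() returns a tuple (quotient, remainder)

tuple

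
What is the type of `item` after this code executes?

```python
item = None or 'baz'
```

'or' with None returns the other value ('baz', str)

str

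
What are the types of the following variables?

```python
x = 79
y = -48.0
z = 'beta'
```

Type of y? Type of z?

y is float; z is str

float, str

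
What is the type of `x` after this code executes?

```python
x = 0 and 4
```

'and' returns the first falsy value (0, which is int)

int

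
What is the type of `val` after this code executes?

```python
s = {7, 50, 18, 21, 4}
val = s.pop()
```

Popping from a set of ints returns int

int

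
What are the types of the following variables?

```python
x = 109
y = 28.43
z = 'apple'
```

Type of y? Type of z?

y is float; z is str

float, str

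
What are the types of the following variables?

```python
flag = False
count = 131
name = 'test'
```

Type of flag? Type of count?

flag is bool; count is int

bool, int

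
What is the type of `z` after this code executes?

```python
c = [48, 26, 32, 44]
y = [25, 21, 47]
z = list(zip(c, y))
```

list(zip(...)) returns a list of tuples

list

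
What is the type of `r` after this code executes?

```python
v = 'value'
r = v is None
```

'is' comparison returns bool

bool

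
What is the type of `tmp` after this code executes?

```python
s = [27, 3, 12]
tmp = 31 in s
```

'in' operator returns bool

bool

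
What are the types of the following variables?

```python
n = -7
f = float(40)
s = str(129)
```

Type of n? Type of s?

n is int; s is str

int, str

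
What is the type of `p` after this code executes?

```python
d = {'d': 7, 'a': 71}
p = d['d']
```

Accessing dict[str, int] with key 'd' returns int value 7

int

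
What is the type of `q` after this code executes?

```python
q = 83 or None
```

'or' returns first truthy value (83, int)

int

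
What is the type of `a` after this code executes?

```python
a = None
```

None has type NoneType

NoneType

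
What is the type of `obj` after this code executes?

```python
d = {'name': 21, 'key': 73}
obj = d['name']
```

Accessing dict[str, int] with key 'name' returns int value 21

int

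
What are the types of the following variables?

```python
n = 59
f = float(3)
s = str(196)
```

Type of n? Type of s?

n is int; s is str

int, str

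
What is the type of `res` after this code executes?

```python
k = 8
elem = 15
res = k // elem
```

int // int returns int (8 // 15 = 0)

int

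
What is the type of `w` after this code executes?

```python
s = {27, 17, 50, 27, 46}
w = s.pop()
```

Popping from a set of ints returns int

int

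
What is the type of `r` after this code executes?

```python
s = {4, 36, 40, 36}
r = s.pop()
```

Popping from a set of ints returns int

int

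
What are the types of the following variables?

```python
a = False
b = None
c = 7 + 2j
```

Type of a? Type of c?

a is bool; c is complex

bool, complex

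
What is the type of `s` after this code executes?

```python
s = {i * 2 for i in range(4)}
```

A set comprehension {expr for x in iterable} produces a set

set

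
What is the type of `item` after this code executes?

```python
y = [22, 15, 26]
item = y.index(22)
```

list.index() returns int

int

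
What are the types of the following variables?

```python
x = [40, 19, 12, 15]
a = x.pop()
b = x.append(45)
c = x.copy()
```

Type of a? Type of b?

list.pop() returns the element (int); list.append() returns None

int, NoneType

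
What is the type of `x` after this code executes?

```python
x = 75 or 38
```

'or' returns the first truthy value (75, which is int)

int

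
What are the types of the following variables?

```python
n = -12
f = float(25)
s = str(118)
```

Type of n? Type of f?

n is int; f is float

int, float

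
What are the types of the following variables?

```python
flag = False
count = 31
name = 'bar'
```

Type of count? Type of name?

count is int; name is str

int, str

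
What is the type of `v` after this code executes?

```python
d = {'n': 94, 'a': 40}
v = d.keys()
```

.keys() returns a dict_keys view object

dict_keys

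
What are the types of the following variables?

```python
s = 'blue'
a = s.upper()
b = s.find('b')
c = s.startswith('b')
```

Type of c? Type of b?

str.startswith() returns bool; str.find() returns int

bool, int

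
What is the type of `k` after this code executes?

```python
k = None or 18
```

'or' with None returns the other value (18, int)

int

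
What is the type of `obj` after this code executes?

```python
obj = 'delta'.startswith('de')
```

str.startswith() returns bool

bool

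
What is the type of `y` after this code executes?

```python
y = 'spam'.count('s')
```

str.count() returns int

int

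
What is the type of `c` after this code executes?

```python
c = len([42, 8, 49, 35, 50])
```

len() always returns int

int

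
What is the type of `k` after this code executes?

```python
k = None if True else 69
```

Ternary: condition is True, if branch (None) taken → NoneType

NoneType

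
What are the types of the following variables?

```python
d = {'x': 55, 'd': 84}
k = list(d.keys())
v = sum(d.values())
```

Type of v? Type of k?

sum of int values returns int; list(...) returns list

int, list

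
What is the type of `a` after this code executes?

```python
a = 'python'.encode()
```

str.encode() returns bytes

bytes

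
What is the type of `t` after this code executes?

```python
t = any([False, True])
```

any() returns bool

bool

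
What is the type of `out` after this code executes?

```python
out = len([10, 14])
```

len() always returns int

int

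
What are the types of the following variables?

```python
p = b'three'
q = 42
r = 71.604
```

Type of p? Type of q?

p is bytes; q is int

bytes, int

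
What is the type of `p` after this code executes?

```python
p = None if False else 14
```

Ternary: condition is False, else branch (14) taken → int

int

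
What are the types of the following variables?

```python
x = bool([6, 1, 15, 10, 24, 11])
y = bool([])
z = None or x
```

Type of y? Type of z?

bool() returns bool; None or <bool> returns the bool

bool, bool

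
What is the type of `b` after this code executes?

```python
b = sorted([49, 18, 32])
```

sorted() always returns list

list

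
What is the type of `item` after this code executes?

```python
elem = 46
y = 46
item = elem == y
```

Equality comparison returns bool

bool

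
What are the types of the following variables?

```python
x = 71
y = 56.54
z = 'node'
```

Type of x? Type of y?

x is int; y is float

int, float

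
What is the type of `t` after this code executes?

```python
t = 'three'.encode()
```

str.encode() returns bytes

bytes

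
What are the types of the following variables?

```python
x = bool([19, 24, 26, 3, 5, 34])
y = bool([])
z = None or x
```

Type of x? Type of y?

bool() returns bool; bool() returns bool

bool, bool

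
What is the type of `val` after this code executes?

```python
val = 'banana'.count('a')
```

str.count() returns int

int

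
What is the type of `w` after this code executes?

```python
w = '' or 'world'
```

'or' returns first truthy value ('world', which is str)

str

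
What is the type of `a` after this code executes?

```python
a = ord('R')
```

ord() returns int (Unicode code point)

int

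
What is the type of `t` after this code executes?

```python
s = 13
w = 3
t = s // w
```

int // int returns int (13 // 3 = 4)

int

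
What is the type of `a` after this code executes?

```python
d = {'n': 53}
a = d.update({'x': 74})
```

dict.update() returns None

NoneType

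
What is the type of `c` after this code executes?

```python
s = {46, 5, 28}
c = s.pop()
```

Popping from a set of ints returns int

int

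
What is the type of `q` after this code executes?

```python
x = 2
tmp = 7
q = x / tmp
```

int / int always returns float in Python 3 (2 / 7 = 0.285714)

float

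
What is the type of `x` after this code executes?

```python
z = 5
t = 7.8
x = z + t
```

int + float returns float (5 + 7.8 = 12.8)

float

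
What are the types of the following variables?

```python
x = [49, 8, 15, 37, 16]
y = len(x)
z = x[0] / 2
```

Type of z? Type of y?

int / int returns float; len() returns int

float, int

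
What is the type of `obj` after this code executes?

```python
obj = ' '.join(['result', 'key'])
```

str.join() returns str

str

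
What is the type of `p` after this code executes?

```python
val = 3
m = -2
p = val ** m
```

int ** negative int returns float

float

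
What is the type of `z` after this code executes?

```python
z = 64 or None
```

'or' returns first truthy value (64, int)

int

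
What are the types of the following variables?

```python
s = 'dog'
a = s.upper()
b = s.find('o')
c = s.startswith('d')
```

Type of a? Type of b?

str.upper() returns str; str.find() returns int

str, int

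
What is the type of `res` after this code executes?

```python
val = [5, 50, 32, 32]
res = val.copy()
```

list.copy() returns list

list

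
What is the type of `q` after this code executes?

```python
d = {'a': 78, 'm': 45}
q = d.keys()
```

.keys() returns a dict_keys view object

dict_keys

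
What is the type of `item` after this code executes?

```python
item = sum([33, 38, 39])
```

sum() of ints returns int

int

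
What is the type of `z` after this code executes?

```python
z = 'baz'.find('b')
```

str.find() returns int (index, or -1)

int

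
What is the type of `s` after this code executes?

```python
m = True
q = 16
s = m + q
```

bool + int returns int (True is 1, so 1 + 16 = 17)

int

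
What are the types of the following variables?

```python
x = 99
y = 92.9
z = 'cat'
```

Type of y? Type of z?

y is float; z is str

float, str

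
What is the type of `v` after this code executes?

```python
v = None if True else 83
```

Ternary: condition is True, if branch (None) taken → NoneType

NoneType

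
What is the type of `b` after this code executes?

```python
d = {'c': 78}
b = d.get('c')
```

dict.get() returns the value (int) when key is found

int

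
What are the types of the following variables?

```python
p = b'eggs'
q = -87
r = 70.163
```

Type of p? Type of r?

p is bytes; r is float

bytes, float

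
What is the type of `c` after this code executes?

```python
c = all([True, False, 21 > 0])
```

all() returns bool

bool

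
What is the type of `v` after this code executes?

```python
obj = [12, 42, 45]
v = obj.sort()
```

list.sort() returns None (sorts in place)

NoneType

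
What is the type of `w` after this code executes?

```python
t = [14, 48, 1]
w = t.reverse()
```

list.reverse() returns None

NoneType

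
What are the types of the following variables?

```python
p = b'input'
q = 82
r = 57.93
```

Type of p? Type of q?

p is bytes; q is int

bytes, int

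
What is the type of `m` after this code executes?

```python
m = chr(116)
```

chr() returns str (single character)

str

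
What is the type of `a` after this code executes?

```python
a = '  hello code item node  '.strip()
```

str.strip() returns str

str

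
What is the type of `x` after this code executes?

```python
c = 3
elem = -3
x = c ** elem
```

int ** negative int returns float

float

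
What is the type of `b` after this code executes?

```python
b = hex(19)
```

hex() returns str representation

str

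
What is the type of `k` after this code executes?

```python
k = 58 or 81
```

'or' returns the first truthy value (58, which is int)

int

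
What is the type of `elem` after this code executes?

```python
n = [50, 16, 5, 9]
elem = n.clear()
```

list.clear() returns None

NoneType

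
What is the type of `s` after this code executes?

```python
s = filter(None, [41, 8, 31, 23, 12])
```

filter() returns a filter iterator object

filter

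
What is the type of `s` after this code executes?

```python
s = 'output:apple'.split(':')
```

str.split() returns list

list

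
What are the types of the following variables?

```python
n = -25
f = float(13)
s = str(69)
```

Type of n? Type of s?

n is int; s is str

int, str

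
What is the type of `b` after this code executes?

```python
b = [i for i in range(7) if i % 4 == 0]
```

A list comprehension [...] produces a list

list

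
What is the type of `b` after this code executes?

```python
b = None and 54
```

'and' returns first falsy value (None)

NoneType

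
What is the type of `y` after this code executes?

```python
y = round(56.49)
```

round() with no ndigits arg returns int

int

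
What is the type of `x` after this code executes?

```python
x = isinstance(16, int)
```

isinstance() returns bool

bool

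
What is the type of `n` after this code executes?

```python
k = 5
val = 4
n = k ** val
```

int ** positive int returns int (5 ** 4 = 625)

int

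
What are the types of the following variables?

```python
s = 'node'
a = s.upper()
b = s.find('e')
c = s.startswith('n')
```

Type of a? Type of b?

str.upper() returns str; str.find() returns int

str, int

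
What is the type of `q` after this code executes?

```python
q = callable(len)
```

callable() returns bool

bool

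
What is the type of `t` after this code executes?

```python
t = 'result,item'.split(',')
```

str.split() returns list

list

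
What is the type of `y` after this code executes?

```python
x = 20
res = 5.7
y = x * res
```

int * float returns float (20 * 5.7 = 114.0)

float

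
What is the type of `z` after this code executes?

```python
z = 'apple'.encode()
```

str.encode() returns bytes

bytes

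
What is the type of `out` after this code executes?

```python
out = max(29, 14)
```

max() of ints returns int

int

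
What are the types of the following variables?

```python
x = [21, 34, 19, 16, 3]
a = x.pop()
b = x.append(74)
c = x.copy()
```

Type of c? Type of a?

list.copy() returns list; list.pop() returns the element (int)

list, int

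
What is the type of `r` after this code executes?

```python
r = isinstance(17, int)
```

isinstance() returns bool

bool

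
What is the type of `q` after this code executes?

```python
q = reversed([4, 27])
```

reversed() on a list returns a list_reverseiterator

list_reverseiterator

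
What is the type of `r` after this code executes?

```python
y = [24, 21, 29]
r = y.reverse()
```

list.reverse() returns None

NoneType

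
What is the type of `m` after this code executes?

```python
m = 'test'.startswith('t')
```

str.startswith() returns bool

bool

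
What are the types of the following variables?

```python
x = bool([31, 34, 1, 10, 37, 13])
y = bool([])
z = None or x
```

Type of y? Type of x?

bool() returns bool; bool() returns bool

bool, bool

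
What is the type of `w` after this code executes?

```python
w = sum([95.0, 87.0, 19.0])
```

sum() of floats returns float

float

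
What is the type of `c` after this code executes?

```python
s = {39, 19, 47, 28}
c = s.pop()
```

Popping from a set of ints returns int

int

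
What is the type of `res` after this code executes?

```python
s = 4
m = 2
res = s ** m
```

int ** positive int returns int (4 ** 2 = 16)

int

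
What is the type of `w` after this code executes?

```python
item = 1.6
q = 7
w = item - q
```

float - int returns float (1.6 - 7 = -5.4)

float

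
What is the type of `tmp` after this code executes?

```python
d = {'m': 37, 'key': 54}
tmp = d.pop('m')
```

dict.pop() returns the value (int)

int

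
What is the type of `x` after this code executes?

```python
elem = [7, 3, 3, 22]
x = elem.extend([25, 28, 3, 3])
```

list.extend() returns None

NoneType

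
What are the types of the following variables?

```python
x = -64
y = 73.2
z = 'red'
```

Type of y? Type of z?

y is float; z is str

float, str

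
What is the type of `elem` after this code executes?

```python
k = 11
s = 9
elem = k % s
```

int % int returns int (11 % 9 = 2)

int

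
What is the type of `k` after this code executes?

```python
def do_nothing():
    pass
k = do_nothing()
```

A function with no return statement returns None

NoneType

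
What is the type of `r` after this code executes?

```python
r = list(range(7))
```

list(range(...)) returns list

list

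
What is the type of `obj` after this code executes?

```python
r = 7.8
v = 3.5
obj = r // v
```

float // float returns float (floor division preserves float type)

float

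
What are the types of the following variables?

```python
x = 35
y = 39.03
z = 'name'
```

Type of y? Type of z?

y is float; z is str

float, str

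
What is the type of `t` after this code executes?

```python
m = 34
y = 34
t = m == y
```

Equality comparison returns bool

bool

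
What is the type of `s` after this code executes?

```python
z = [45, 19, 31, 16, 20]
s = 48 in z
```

'in' operator returns bool

bool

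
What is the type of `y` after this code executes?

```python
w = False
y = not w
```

'not' always returns bool

bool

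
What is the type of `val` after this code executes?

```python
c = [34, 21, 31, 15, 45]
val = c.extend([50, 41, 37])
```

list.extend() returns None

NoneType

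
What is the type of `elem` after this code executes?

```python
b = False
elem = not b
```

'not' always returns bool

bool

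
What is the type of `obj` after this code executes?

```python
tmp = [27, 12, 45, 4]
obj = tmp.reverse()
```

list.reverse() returns None

NoneType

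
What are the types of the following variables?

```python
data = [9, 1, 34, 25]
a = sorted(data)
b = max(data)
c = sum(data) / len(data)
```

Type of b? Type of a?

max of ints returns int; sorted() returns list

int, list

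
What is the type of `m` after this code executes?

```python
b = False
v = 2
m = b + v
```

bool + int returns int (False is 0, so 0 + 2 = 2)

int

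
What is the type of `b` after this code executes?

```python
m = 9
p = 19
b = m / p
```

int / int always returns float in Python 3 (9 / 19 = 0.473684)

float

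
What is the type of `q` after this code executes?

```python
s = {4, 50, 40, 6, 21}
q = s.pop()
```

Popping from a set of ints returns int

int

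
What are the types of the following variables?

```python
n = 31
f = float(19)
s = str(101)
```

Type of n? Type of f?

n is int; f is float

int, float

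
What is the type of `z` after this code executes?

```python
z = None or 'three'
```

'or' with None returns the other value ('three', str)

str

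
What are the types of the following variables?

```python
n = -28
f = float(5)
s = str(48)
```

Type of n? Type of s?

n is int; s is str

int, str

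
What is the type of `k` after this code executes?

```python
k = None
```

None has type NoneType

NoneType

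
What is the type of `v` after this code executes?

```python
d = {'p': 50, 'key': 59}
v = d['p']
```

Accessing dict[str, int] with key 'p' returns int value 50

int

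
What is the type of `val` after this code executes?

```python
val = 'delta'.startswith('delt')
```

str.startswith() returns bool

bool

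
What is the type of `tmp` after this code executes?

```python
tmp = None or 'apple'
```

'or' with None returns the other value ('apple', str)

str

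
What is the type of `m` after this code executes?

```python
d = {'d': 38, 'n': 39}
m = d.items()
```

dict.items() returns a dict_items view

dict_items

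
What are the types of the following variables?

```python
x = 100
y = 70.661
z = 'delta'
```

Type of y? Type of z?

y is float; z is str

float, str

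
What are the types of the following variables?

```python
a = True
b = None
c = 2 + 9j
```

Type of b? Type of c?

b is NoneType; c is complex

NoneType, complex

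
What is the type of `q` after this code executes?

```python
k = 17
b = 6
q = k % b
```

int % int returns int (17 % 6 = 5)

int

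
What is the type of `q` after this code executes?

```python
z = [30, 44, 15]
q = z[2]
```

Indexing a list of ints returns int (z[2] = 15)

int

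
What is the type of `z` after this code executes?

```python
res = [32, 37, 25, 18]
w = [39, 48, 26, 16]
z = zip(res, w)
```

zip() returns a zip iterator object

zip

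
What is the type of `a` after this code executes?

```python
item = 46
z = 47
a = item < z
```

Comparison operators return bool

bool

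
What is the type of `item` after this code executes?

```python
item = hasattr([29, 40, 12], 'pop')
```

hasattr() returns bool

bool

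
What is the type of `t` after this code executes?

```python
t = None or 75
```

'or' with None returns the other value (75, int)

int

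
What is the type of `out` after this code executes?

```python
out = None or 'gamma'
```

'or' with None returns the other value ('gamma', str)

str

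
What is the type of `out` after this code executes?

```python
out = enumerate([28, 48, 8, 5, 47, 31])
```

enumerate() returns an enumerate iterator object

enumerate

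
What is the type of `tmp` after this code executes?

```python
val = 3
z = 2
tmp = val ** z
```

int ** positive int returns int (3 ** 2 = 9)

int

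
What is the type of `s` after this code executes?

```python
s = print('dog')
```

print() returns None

NoneType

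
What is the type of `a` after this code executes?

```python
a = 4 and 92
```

'and' returns the last value when all truthy (92, which is int)

int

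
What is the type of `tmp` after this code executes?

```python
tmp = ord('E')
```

ord() returns int (Unicode code point)

int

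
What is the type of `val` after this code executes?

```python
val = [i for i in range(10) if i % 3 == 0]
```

A list comprehension [...] produces a list

list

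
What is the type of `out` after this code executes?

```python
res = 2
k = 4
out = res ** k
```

int ** positive int returns int (2 ** 4 = 16)

int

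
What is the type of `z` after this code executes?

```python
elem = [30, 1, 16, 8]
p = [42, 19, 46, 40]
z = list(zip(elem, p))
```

list(zip(...)) returns a list of tuples

list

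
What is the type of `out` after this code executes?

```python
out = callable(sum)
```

callable() returns bool

bool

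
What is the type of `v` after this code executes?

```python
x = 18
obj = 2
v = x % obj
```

int % int returns int (18 % 2 = 0)

int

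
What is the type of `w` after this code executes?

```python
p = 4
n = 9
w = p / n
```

int / int always returns float in Python 3 (4 / 9 = 0.444444)

float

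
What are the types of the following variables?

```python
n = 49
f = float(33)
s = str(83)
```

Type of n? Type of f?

n is int; f is float

int, float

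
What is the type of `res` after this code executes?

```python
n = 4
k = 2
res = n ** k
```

int ** positive int returns int (4 ** 2 = 16)

int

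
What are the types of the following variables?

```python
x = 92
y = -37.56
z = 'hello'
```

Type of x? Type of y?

x is int; y is float

int, float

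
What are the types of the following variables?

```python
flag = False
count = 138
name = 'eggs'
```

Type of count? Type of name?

count is int; name is str

int, str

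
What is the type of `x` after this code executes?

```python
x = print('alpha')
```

print() returns None

NoneType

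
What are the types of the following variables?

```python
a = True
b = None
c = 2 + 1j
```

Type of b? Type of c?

b is NoneType; c is complex

NoneType, complex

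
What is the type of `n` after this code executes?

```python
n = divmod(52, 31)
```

divmod() returns a tuple (quotient, remainder)

tuple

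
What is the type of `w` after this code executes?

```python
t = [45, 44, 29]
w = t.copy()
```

list.copy() returns list

list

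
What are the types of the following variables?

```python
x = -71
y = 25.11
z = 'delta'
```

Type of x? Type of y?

x is int; y is float

int, float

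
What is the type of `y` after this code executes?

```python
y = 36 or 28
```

'or' returns the first truthy value (36, which is int)

int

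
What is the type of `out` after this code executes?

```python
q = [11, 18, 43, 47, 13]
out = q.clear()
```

list.clear() returns None

NoneType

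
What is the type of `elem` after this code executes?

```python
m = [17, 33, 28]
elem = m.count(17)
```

list.count() returns int

int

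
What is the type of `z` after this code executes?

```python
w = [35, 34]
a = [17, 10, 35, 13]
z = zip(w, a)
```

zip() returns a zip iterator object

zip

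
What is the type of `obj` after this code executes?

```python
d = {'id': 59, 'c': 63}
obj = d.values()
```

.values() returns a dict_values view object

dict_values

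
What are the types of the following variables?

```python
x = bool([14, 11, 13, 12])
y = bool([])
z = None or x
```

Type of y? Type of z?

bool() returns bool; None or <bool> returns the bool

bool, bool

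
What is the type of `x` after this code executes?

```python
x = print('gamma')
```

print() returns None

NoneType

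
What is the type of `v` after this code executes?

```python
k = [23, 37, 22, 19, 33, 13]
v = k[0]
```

Indexing a list of ints returns int (k[0] = 23)

int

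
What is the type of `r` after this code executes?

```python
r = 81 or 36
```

'or' returns the first truthy value (81, which is int)

int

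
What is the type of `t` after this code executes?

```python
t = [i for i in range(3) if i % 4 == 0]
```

A list comprehension [...] produces a list

list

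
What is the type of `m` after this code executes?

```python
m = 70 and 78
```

'and' returns the last value when all truthy (78, which is int)

int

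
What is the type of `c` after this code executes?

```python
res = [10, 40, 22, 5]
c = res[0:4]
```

Slicing a list always returns a list

list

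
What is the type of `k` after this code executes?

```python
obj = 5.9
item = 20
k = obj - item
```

float - int returns float (5.9 - 20 = -14.1)

float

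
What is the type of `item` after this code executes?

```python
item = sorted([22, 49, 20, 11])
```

sorted() always returns list

list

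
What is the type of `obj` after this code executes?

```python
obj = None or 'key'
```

'or' with None returns the other value ('key', str)

str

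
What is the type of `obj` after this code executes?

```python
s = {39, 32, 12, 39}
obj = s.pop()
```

Popping from a set of ints returns int

int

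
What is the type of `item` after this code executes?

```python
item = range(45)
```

range() returns a range object

range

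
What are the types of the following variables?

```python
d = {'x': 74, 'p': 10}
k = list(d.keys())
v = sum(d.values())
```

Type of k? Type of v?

list(...) returns list; sum of int values returns int

list, int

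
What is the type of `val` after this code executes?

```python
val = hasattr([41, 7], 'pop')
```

hasattr() returns bool

bool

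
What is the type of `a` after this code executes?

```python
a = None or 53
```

'or' with None returns the other value (53, int)

int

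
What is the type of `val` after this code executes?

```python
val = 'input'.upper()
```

str.upper() returns str

str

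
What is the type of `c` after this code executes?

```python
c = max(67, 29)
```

max() of ints returns int

int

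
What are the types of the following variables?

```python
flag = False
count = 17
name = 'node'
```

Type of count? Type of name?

count is int; name is str

int, str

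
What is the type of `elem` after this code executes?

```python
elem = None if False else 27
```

Ternary: condition is False, else branch (27) taken → int

int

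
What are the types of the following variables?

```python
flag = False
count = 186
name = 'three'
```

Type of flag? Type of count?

flag is bool; count is int

bool, int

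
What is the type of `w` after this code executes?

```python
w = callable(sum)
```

callable() returns bool

bool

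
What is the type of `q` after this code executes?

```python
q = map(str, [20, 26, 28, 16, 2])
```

map() returns a map iterator object

map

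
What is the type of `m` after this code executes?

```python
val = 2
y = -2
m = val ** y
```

int ** negative int returns float

float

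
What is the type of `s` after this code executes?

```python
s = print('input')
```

print() returns None

NoneType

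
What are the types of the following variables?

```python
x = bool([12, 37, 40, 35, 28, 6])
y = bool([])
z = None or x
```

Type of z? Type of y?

None or <bool> returns the bool; bool() returns bool

bool, bool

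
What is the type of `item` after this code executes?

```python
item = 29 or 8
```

'or' returns the first truthy value (29, which is int)

int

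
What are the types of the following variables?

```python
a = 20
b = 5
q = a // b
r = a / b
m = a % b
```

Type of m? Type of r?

int % int returns int; int / int returns float

int, float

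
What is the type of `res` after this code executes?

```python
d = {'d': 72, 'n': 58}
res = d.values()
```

.values() returns a dict_values view object

dict_values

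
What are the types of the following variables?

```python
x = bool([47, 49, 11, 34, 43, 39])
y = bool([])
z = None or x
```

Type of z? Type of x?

None or <bool> returns the bool; bool() returns bool

bool, bool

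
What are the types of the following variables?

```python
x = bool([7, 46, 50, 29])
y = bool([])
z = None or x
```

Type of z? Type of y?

None or <bool> returns the bool; bool() returns bool

bool, bool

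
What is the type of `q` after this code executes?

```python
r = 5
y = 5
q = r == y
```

Equality comparison returns bool

bool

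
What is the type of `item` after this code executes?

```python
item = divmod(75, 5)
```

divmod() returns a tuple (quotient, remainder)

tuple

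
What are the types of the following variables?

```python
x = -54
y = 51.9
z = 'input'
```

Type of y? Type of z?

y is float; z is str

float, str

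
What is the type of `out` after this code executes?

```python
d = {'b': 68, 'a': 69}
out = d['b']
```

Accessing dict[str, int] with key 'b' returns int value 68

int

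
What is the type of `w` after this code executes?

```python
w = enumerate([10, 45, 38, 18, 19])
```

enumerate() returns an enumerate iterator object

enumerate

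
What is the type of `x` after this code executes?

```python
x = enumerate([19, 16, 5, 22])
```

enumerate() returns an enumerate iterator object

enumerate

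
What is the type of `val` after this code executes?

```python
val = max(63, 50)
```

max() of ints returns int

int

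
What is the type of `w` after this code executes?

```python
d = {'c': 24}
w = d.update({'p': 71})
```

dict.update() returns None

NoneType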